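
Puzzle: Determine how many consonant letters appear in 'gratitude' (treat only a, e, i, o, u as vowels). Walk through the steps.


Consonants in 'gratitude': g, r, t, t, d = 5 consonants.

5


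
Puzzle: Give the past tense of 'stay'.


Apply rule: Add -ed. 'stay' becomes 'stayed'.

stayed


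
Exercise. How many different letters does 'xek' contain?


Unique letters in 'xek': {e, k, x} = 3 distinct letters.

3


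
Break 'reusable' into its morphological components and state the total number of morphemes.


Step 1: Identify prefix: 're' (meaning: again)
Step 2: Identify root: 'use'
Step 3: Identify suffix(es): 'able'
Decomposition: re- (prefix: again) + use (root) + -able (suffix: capable of)
Total morphemes: 3

3 morphemes (re- (prefix: again) + use (root) + -able (suffix: capable of))


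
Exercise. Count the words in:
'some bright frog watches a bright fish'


Split into words: some | bright | frog | watches | a | bright | fish = 7 words.

7


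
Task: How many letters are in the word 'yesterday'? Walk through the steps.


Spell out 'yesterday' and number each letter: y(1), e(2), s(3), t(4), e(5), r(6), d(7), a(8), y(9). Total: 9 letters.

9


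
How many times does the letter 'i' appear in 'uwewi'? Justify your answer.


Letter 'i' in 'uwewi': found at position(s) 5 = 1 occurrence(s).

1


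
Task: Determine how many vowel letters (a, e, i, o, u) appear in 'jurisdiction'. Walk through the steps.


Vowels in 'jurisdiction': u, i, i, i, o = 5 vowels.

5


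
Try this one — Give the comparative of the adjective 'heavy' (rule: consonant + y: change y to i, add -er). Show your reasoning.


Apply comparative formation (consonant + y: change y to i, add -er): 'heavy' -> 'heavier'.

heavier


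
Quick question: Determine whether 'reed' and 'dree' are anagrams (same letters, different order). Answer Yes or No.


Sorted letters of 'reed': 'deer'
Sorted letters of 'dree': 'deer'
They match.

Yes


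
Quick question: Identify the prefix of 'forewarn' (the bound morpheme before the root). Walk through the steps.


The word 'forewarn' = 'fore' (prefix) + 'warn' (root). The prefix is 'fore'.

fore


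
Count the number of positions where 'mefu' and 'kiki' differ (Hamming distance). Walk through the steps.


Alignment:
Position 1: 'm' vs 'k' = DIFFER
Position 2: 'e' vs 'i' = DIFFER
Position 3: 'f' vs 'k' = DIFFER
Position 4: 'u' vs 'i' = DIFFER
Total differences: 4

4


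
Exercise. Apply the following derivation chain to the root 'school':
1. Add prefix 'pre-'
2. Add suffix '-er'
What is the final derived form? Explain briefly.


Step 1: Add prefix 'pre-' to 'school' = 'preschool'
Step 2: Add suffix '-er' to 'preschool' = 'preschooler'

preschooler


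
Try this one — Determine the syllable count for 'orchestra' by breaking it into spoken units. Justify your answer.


Break 'orchestra' into syllables: or-ches-tra -> or | ches | tra = 3 syllables

3 syllables


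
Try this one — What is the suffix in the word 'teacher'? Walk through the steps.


The word 'teacher' = 'teach' (root) + '-er' (suffix). The suffix is '-er'.

er


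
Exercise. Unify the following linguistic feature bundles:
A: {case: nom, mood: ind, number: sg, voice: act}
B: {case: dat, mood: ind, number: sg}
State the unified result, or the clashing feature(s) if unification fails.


Compare features:
case: A=nom vs B=dat -> CLASH
mood: A=ind vs B=ind -> unified: ind
number: A=sg vs B=sg -> unified: sg
voice: A=act vs B=_ -> unified: act
Clash detected on feature 'case' (nom vs dat); unification fails.

CLASH on 'case' (nom vs dat)


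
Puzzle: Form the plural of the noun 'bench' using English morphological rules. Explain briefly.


Apply rule: Add -es (sibilant/fricative ending). 'bench' becomes 'benches'.

benches


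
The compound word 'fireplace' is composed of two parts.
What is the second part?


Split 'fireplace' into 'fire' + 'place'. The second part is 'place'.

place


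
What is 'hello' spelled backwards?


Reverse 'hello' character by character: 'olleh'.

olleh


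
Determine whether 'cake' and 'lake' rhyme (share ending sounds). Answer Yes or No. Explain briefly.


Rime (stressed vowel + following sounds) of 'cake': -ake = /eɪk/
Rime of 'lake': -ake = /eɪk/
/eɪk/ and /eɪk/ are the same ending sound, so the words rhyme.

Yes


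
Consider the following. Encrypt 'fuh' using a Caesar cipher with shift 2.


Shift each letter by 2: f -> h, u -> w, h -> j. Result: 'hwj'.

hwj


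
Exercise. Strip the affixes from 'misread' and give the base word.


Remove prefix 'mis' from 'misread' to get root 'read'.

read


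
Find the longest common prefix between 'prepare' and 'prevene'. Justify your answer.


Compare from the start: 3 characters match: 'pre'. Mismatch at position 4: 'p' vs 'v'.

pre


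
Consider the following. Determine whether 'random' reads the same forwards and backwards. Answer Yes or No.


Forward: 'random'
Reversed: 'modnar'
They differ.

No


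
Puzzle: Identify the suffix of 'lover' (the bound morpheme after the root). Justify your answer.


The word 'lover' = 'love' (root) + '-er' (suffix). The suffix is '-er'.

er


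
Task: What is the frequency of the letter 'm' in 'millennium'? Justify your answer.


Letter 'm' in 'millennium': found at position(s) 1, 10 = 2 occurrence(s).

2


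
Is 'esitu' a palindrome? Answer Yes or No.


Forward: 'esitu'
Reversed: 'utise'
They differ.

No


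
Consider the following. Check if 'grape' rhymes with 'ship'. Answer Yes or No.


Rime (stressed vowel + following sounds) of 'grape': -ape = /eɪp/
Rime of 'ship': -ip = /ɪp/
/eɪp/ and /ɪp/ are different ending sounds, so the words do not rhyme.

No


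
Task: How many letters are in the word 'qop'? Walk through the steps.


Spell out 'qop' and number each letter: q(1), o(2), p(3). Total: 3 letters.

3


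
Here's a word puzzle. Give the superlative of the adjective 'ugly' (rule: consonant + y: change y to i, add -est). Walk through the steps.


Apply superlative formation (consonant + y: change y to i, add -est): 'ugly' -> 'ugliest'.

ugliest


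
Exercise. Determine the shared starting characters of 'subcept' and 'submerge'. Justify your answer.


Compare from the start: 3 characters match: 'sub'. Mismatch at position 4: 'c' vs 'm'.

sub


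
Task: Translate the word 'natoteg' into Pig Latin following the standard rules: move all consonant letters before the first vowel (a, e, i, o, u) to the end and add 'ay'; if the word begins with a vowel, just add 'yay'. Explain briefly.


'natoteg': move consonant cluster 'n' to end and add 'ay': 'atotegnay'.

atotegnay


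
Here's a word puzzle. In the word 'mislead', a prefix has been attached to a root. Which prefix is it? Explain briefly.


The word 'mislead' = 'mis' (prefix) + 'lead' (root). The prefix is 'mis'.

mis


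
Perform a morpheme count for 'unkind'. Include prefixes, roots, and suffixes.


Decomposition: un- (prefix) + kind (root) = 2 morpheme(s)

2 morphemes


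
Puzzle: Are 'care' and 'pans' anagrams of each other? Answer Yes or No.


Sorted letters of 'care': 'acer'
Sorted letters of 'pans': 'anps'
They do not match.

No


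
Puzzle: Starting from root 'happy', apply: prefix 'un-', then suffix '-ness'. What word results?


Step 1: Add prefix 'un-' to 'happy' = 'unhappy'
Step 2: Add suffix '-ness' to 'unhappy' = 'unhappiness'

unhappiness


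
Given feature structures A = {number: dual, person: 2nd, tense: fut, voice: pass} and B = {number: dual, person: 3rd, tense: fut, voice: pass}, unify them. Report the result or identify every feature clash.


Compare features:
number: A=dual vs B=dual -> unified: dual
person: A=2nd vs B=3rd -> CLASH
tense: A=fut vs B=fut -> unified: fut
voice: A=pass vs B=pass -> unified: pass
Clash detected on feature 'person' (2nd vs 3rd); unification fails.

CLASH on 'person' (2nd vs 3rd)


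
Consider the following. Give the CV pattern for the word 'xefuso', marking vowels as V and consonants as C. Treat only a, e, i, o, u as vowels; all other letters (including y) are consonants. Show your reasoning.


Letter mapping: x = C, e = V, f = C, u = V, s = C, o = V.

CVCVCV


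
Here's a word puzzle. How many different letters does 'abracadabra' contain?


Unique letters in 'abracadabra': {a, b, c, d, r} = 5 distinct letters.

5


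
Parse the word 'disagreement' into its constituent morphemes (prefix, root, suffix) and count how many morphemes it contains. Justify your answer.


Step 1: Identify prefix: 'dis' (meaning: not/apart)
Step 2: Identify root: 'agree'
Step 3: Identify suffix(es): 'ment'
Decomposition: dis- (prefix: not/apart) + agree (root) + -ment (suffix: action/result)
Total morphemes: 3

3 morphemes (dis- (prefix: not/apart) + agree (root) + -ment (suffix: action/result))


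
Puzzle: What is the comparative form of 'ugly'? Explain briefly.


Apply comparative formation (consonant + y: change y to i, add -er): 'ugly' -> 'uglier'.

uglier


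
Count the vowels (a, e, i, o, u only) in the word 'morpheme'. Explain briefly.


Vowels in 'morpheme': o, e, e = 3 vowels.

3


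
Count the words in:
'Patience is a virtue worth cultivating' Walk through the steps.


Split into words: Patience | is | a | virtue | worth | cultivating = 6 words.

6


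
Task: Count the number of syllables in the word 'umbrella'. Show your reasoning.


Break 'umbrella' into syllables: um-brel-la -> um | brel | la = 3 syllables

3 syllables


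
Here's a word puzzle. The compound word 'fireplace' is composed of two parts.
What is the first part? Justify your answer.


Split 'fireplace' into 'fire' + 'place'. The first part is 'fire'.

fire


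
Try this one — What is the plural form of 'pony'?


Apply rule: Change -y to -ies (consonant + y). 'pony' becomes 'ponies'.

ponies


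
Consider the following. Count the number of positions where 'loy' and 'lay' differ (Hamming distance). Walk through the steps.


Alignment:
Position 1: 'l' vs 'l' = match
Position 2: 'o' vs 'a' = DIFFER
Position 3: 'y' vs 'y' = match
Total differences: 1

1


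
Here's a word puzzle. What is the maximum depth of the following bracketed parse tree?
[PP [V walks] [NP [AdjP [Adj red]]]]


Count bracket nesting levels:
'[' at pos 0: depth = 1
'[' at pos 4: depth = 2
'[' at pos 14: depth = 2
'[' at pos 18: depth = 3
'[' at pos 24: depth = 4
Maximum depth reached: 4

4


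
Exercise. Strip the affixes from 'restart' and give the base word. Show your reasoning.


Remove prefix 're' from 'restart' to get root 'start'.

start


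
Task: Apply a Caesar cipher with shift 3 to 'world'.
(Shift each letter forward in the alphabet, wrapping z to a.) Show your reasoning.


Shift each letter by 3: w -> z, o -> r, r -> u, l -> o, d -> g. Result: 'zruog'.

zruog


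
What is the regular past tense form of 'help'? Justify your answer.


Apply rule: Add -ed. 'help' becomes 'helped'.

helped


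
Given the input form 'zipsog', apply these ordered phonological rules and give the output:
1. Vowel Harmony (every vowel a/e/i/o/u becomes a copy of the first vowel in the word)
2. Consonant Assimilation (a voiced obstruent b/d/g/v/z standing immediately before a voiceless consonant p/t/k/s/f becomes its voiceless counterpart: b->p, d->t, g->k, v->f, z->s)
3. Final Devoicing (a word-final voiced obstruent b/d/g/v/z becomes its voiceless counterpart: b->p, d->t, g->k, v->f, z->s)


Starting form: 'zipsog'
Rule 1: Vowel Harmony: all vowels become 'i' (matching first vowel). 'zipsog' -> 'zipsig'
Rule 2: Consonant Assimilation: no voiced obstruent (b/d/g/v/z) stands immediately before a voiceless consonant (p/t/k/s/f). No change.
Rule 3: Final Devoicing: word-final voiced obstruent 'g' becomes voiceless 'k'. 'zipsig' -> 'zipsik'
Final form: 'zipsik'

zipsik


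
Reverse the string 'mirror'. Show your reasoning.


Reverse 'mirror' character by character: 'rorrim'.

rorrim


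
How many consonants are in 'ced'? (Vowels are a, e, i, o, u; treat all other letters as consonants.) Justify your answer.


Consonants in 'ced': c, d = 2 consonants.

2


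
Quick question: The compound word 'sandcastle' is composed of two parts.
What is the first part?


Split 'sandcastle' into 'sand' + 'castle'. The first part is 'sand'.

sand


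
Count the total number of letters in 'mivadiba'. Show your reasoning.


Spell out 'mivadiba' and number each letter: m(1), i(2), v(3), a(4), d(5), i(6), b(7), a(8). Total: 8 letters.

8


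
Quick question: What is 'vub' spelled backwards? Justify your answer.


Reverse 'vub' character by character: 'buv'.

buv


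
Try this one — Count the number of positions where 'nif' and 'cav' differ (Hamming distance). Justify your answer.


Alignment:
Position 1: 'n' vs 'c' = DIFFER
Position 2: 'i' vs 'a' = DIFFER
Position 3: 'f' vs 'v' = DIFFER
Total differences: 3

3


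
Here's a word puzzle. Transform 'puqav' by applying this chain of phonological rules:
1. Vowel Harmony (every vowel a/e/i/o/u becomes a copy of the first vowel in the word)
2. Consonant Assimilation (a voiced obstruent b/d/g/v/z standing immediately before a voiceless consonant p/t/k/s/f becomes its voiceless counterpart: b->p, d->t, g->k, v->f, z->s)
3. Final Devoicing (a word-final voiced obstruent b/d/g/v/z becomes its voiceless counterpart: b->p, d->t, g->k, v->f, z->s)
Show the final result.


Starting form: 'puqav'
Rule 1: Vowel Harmony: all vowels become 'u' (matching first vowel). 'puqav' -> 'puquv'
Rule 2: Consonant Assimilation: no voiced obstruent (b/d/g/v/z) stands immediately before a voiceless consonant (p/t/k/s/f). No change.
Rule 3: Final Devoicing: word-final voiced obstruent 'v' becomes voiceless 'f'. 'puquv' -> 'puquf'
Final form: 'puquf'

puquf


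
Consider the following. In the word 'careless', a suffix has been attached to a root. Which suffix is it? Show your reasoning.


The word 'careless' = 'care' (root) + '-less' (suffix). The suffix is '-less'.

less


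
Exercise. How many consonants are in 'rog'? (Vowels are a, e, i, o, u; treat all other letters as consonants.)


Consonants in 'rog': r, g = 2 consonants.

2


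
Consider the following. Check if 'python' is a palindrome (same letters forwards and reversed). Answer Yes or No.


Forward: 'python'
Reversed: 'nohtyp'
They differ.

No


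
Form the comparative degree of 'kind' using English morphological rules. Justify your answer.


Apply comparative formation (add -er): 'kind' -> 'kinder'.

kinder


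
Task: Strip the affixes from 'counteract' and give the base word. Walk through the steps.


Remove prefix 'counter' from 'counteract' to get root 'act'.

act


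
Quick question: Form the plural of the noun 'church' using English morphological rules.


Apply rule: Add -es (sibilant/fricative ending). 'church' becomes 'churches'.

churches


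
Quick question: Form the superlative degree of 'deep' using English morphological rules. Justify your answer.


Apply superlative formation (add -est): 'deep' -> 'deepest'.

deepest


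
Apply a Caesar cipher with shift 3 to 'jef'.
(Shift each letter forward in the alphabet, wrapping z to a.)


Shift each letter by 3: j -> m, e -> h, f -> i. Result: 'mhi'.

mhi


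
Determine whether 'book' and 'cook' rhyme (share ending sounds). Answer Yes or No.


Rime (stressed vowel + following sounds) of 'book': -ook = /ʊk/
Rime of 'cook': -ook = /ʊk/
/ʊk/ and /ʊk/ are the same ending sound, so the words rhyme.

Yes


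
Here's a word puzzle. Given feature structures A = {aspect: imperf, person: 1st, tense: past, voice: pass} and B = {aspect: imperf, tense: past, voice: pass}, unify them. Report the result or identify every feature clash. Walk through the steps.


Compare features:
aspect: A=imperf vs B=imperf -> unified: imperf
person: A=1st vs B=_ -> unified: 1st
tense: A=past vs B=past -> unified: past
voice: A=pass vs B=pass -> unified: pass
No clashes found.

Unified: {aspect: imperf, person: 1st, tense: past, voice: pass}


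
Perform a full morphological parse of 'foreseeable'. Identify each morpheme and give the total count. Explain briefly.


Step 1: Identify prefix: 'fore' (meaning: before/front)
Step 2: Identify root: 'see'
Step 3: Identify suffix(es): 'able'
Decomposition: fore- (prefix: before/front) + see (root) + -able (suffix: capable of)
Total morphemes: 3

3 morphemes (fore- (prefix: before/front) + see (root) + -able (suffix: capable of))


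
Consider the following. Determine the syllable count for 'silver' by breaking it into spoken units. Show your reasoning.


Break 'silver' into syllables: sil-ver -> sil | ver = 2 syllables

2 syllables


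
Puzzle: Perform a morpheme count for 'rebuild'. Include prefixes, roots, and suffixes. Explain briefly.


Decomposition: re- (prefix) + build (root) = 2 morpheme(s)

2 morphemes


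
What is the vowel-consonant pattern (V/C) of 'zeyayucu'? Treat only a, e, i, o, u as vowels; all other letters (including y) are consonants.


Letter mapping: z = C, e = V, y = C, a = V, y = C, u = V, c = C, u = V.

CVCVCVCV


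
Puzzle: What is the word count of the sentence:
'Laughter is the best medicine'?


Split into words: Laughter | is | the | best | medicine = 5 words.

5


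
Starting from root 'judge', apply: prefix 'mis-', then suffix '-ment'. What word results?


Step 1: Add prefix 'mis-' to 'judge' = 'misjudge'
Step 2: Add suffix '-ment' to 'misjudge' = 'misjudgment'

misjudgment


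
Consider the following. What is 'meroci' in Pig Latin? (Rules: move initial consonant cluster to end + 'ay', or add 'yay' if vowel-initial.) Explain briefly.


'meroci': move consonant cluster 'm' to end and add 'ay': 'erocimay'.

erocimay


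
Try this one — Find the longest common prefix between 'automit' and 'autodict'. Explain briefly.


Compare from the start: 4 characters match: 'auto'. Mismatch at position 5: 'm' vs 'd'.

auto


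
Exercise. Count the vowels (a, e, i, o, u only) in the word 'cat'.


Vowels in 'cat': a = 1 vowels.

1


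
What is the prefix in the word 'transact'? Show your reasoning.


The word 'transact' = 'trans' (prefix) + 'act' (root). The prefix is 'trans'.

trans


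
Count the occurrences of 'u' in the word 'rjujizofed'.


Letter 'u' in 'rjujizofed': found at position(s) 3 = 1 occurrence(s).

1


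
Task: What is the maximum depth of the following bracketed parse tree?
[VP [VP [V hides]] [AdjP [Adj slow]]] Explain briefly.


Count bracket nesting levels:
'[' at pos 0: depth = 1
'[' at pos 4: depth = 2
'[' at pos 8: depth = 3
'[' at pos 19: depth = 2
'[' at pos 25: depth = 3
Maximum depth reached: 3

3


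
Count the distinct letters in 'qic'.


Unique letters in 'qic': {c, i, q} = 3 distinct letters.

3


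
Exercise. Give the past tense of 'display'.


Apply rule: Add -ed. 'display' becomes 'displayed'.

displayed


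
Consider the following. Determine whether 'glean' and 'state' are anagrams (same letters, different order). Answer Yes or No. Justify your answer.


Sorted letters of 'glean': 'aegln'
Sorted letters of 'state': 'aestt'
They do not match.

No


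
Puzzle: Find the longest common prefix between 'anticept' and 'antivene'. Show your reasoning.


Compare from the start: 4 characters match: 'anti'. Mismatch at position 5: 'c' vs 'v'.

anti


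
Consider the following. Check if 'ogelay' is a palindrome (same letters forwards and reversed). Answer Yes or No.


Forward: 'ogelay'
Reversed: 'yalego'
They differ.

No


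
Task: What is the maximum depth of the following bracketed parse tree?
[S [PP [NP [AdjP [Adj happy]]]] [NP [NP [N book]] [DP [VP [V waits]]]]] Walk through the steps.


Count bracket nesting levels:
'[' at pos 0: depth = 1
'[' at pos 3: depth = 2
'[' at pos 7: depth = 3
'[' at pos 11: depth = 4
'[' at pos 17: depth = 5
'[' at pos 32: depth = 2
'[' at pos 36: depth = 3
'[' at pos 40: depth = 4
'[' at pos 50: depth = 3
'[' at pos 54: depth = 4
'[' at pos 58: depth = 5
Maximum depth reached: 5

5


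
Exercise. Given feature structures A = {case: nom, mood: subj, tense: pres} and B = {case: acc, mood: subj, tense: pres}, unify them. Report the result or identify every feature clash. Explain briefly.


Compare features:
case: A=nom vs B=acc -> CLASH
mood: A=subj vs B=subj -> unified: subj
tense: A=pres vs B=pres -> unified: pres
Clash detected on feature 'case' (nom vs acc); unification fails.

CLASH on 'case' (nom vs acc)


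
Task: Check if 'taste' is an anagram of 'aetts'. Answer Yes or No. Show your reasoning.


Sorted letters of 'taste': 'aestt'
Sorted letters of 'aetts': 'aestt'
They match.

Yes


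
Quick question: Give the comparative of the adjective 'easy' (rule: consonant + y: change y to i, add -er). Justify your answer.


Apply comparative formation (consonant + y: change y to i, add -er): 'easy' -> 'easier'.

easier


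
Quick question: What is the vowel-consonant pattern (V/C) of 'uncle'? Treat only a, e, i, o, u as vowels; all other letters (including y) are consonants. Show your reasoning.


Letter mapping: u = V, n = C, c = C, l = C, e = V.

VCCCV


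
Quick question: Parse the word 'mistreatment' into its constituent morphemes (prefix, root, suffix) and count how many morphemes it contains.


Step 1: Identify prefix: 'mis' (meaning: wrongly)
Step 2: Identify root: 'treat'
Step 3: Identify suffix(es): 'ment'
Decomposition: mis- (prefix: wrongly) + treat (root) + -ment (suffix: action/result)
Total morphemes: 3

3 morphemes (mis- (prefix: wrongly) + treat (root) + -ment (suffix: action/result))


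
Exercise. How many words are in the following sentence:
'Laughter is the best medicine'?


Split into words: Laughter | is | the | best | medicine = 5 words.

5


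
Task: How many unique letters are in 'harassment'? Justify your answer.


Unique letters in 'harassment': {a, e, h, m, n, r, s, t} = 8 distinct letters.

8


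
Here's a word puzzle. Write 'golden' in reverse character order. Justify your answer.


Reverse 'golden' character by character: 'nedlog'.

nedlog


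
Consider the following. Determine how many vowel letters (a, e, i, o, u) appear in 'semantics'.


Vowels in 'semantics': e, a, i = 3 vowels.

3


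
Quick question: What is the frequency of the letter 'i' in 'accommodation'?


Letter 'i' in 'accommodation': found at position(s) 11 = 1 occurrence(s).

1


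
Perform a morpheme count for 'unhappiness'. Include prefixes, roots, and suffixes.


Decomposition: un- (prefix) + happy (root) + -ness (suffix) = 3 morpheme(s)

3 morphemes


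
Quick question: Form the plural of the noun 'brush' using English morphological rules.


Apply rule: Add -es (sibilant/fricative ending). 'brush' becomes 'brushes'.

brushes


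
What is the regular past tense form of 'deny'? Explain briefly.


Apply rule: Change -y to -ied. 'deny' becomes 'denied'.

denied


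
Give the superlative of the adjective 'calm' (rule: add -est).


Apply superlative formation (add -est): 'calm' -> 'calmest'.

calmest


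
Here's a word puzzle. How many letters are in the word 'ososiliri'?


Spell out 'ososiliri' and number each letter: o(1), s(2), o(3), s(4), i(5), l(6), i(7), r(8), i(9). Total: 9 letters.

9


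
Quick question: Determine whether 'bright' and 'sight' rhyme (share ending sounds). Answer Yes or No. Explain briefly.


Rime (stressed vowel + following sounds) of 'bright': -ight = /aɪt/
Rime of 'sight': -ight = /aɪt/
/aɪt/ and /aɪt/ are the same ending sound, so the words rhyme.

Yes


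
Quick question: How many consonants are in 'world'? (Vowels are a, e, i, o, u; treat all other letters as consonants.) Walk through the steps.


Consonants in 'world': w, r, l, d = 4 consonants.

4


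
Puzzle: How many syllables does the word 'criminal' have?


Break 'criminal' into syllables: crim-i-nal -> crim | i | nal = 3 syllables

3 syllables


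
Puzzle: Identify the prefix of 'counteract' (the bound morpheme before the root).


The word 'counteract' = 'counter' (prefix) + 'act' (root). The prefix is 'counter'.

counter


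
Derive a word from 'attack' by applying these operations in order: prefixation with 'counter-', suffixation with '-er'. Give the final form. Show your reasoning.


Step 1: Add prefix 'counter-' to 'attack' = 'counterattack'
Step 2: Add suffix '-er' to 'counterattack' = 'counterattacker'

counterattacker


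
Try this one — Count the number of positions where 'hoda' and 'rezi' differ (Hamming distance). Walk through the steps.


Alignment:
Position 1: 'h' vs 'r' = DIFFER
Position 2: 'o' vs 'e' = DIFFER
Position 3: 'd' vs 'z' = DIFFER
Position 4: 'a' vs 'i' = DIFFER
Total differences: 4

4


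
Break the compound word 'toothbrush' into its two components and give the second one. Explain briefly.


Split 'toothbrush' into 'tooth' + 'brush'. The second part is 'brush'.

brush


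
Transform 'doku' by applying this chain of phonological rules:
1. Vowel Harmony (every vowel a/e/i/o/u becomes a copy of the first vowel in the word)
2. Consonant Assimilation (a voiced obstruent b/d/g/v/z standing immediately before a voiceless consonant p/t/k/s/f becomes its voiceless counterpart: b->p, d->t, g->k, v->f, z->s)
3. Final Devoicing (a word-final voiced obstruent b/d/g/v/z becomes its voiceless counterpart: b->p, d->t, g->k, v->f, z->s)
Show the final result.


Starting form: 'doku'
Rule 1: Vowel Harmony: all vowels become 'o' (matching first vowel). 'doku' -> 'doko'
Rule 2: Consonant Assimilation: no voiced obstruent (b/d/g/v/z) stands immediately before a voiceless consonant (p/t/k/s/f). No change.
Rule 3: Final Devoicing: the word ends in the vowel 'o', not a consonant. No change.
Final form: 'doko'

doko


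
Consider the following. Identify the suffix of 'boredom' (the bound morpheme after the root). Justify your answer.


The word 'boredom' = 'bore' (root) + '-dom' (suffix). The suffix is '-dom'.

dom


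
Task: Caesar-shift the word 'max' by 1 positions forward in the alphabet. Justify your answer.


Shift each letter by 1: m -> n, a -> b, x -> y. Result: 'nby'.

nby


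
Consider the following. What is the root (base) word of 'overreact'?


Remove prefix 'over' from 'overreact' to get root 'react'.

react


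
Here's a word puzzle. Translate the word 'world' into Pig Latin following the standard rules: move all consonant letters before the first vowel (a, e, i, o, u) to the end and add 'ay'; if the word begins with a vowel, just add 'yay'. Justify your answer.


'world': move consonant cluster 'w' to end and add 'ay': 'orldway'.

orldway


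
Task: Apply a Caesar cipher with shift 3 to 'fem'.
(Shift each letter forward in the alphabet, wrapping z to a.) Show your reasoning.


Shift each letter by 3: f -> i, e -> h, m -> p. Result: 'ihp'.

ihp


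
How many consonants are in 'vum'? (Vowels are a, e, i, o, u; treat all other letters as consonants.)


Consonants in 'vum': v, m = 2 consonants.

2


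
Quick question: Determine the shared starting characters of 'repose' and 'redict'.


Compare from the start: 2 characters match: 're'. Mismatch at position 3: 'p' vs 'd'.

re


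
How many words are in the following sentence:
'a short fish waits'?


Split into words: a | short | fish | waits = 4 words.

4


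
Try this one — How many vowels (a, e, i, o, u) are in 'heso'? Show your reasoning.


Vowels in 'heso': e, o = 2 vowels.

2


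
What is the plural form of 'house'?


Apply rule: Add -s. 'house' becomes 'houses'.

houses


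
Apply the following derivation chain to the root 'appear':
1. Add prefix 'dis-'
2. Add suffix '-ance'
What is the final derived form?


Step 1: Add prefix 'dis-' to 'appear' = 'disappear'
Step 2: Add suffix '-ance' to 'disappear' = 'disappearance'

disappearance


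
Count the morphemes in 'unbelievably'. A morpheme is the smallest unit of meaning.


Decomposition: un- (prefix) + believe (root) + -able (suffix) + -ly (suffix) = 4 morpheme(s)

4 morphemes


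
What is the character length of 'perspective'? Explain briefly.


Spell out 'perspective' and number each letter: p(1), e(2), r(3), s(4), p(5), e(6), c(7), t(8), i(9), v(10), e(11). Total: 11 letters.

11


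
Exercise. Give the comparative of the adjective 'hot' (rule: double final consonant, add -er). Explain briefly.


Apply comparative formation (double final consonant, add -er): 'hot' -> 'hotter'.

hotter


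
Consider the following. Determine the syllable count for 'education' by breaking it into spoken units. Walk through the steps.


Break 'education' into syllables: ed-u-ca-tion -> ed | u | ca | tion = 4 syllables

4 syllables


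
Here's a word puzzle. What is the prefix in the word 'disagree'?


The word 'disagree' = 'dis' (prefix) + 'agree' (root). The prefix is 'dis'.

dis


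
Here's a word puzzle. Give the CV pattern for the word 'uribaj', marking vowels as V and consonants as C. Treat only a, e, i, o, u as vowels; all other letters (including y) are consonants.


Letter mapping: u = V, r = C, i = V, b = C, a = V, j = C.

VCVCVC


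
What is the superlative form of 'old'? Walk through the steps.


Apply superlative formation (add -est): 'old' -> 'oldest'.

oldest


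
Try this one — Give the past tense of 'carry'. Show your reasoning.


Apply rule: Change -y to -ied. 'carry' becomes 'carried'.

carried


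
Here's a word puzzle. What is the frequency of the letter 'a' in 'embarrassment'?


Letter 'a' in 'embarrassment': found at position(s) 4, 7 = 2 occurrence(s).

2


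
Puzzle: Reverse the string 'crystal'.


Reverse 'crystal' character by character: 'latsyrc'.

latsyrc


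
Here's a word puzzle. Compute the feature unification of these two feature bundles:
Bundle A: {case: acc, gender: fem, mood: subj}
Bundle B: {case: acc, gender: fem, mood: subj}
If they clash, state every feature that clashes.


Compare features:
case: A=acc vs B=acc -> unified: acc
gender: A=fem vs B=fem -> unified: fem
mood: A=subj vs B=subj -> unified: subj
No clashes found.

Unified: {case: acc, gender: fem, mood: subj}


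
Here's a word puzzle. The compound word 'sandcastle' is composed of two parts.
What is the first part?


Split 'sandcastle' into 'sand' + 'castle'. The first part is 'sand'.

sand


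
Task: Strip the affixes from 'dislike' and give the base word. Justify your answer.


Remove prefix 'dis' from 'dislike' to get root 'like'.

like


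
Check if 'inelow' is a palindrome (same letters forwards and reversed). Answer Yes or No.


Forward: 'inelow'
Reversed: 'woleni'
They differ.

No


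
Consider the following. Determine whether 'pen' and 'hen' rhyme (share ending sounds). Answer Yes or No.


Rime (stressed vowel + following sounds) of 'pen': -en = /ɛn/
Rime of 'hen': -en = /ɛn/
/ɛn/ and /ɛn/ are the same ending sound, so the words rhyme.

Yes


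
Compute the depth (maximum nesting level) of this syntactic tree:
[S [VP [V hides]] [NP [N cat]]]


Count bracket nesting levels:
'[' at pos 0: depth = 1
'[' at pos 3: depth = 2
'[' at pos 7: depth = 3
'[' at pos 18: depth = 2
'[' at pos 22: depth = 3
Maximum depth reached: 3

3


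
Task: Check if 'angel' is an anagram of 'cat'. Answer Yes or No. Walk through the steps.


Sorted letters of 'angel': 'aegln'
Sorted letters of 'cat': 'act'
They do not match.

No


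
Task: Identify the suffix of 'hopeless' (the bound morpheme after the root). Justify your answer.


The word 'hopeless' = 'hope' (root) + '-less' (suffix). The suffix is '-less'.

less


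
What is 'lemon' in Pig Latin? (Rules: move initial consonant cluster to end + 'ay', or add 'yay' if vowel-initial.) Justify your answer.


'lemon': move consonant cluster 'l' to end and add 'ay': 'emonlay'.

emonlay


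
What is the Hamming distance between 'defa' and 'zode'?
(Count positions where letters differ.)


Alignment:
Position 1: 'd' vs 'z' = DIFFER
Position 2: 'e' vs 'o' = DIFFER
Position 3: 'f' vs 'd' = DIFFER
Position 4: 'a' vs 'e' = DIFFER
Total differences: 4

4


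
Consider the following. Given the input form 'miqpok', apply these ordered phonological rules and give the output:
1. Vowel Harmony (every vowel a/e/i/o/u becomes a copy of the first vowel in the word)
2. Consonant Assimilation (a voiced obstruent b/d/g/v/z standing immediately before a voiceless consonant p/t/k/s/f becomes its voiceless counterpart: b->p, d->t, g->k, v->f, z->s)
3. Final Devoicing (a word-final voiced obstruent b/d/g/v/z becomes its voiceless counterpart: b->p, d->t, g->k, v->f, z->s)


Starting form: 'miqpok'
Rule 1: Vowel Harmony: all vowels become 'i' (matching first vowel). 'miqpok' -> 'miqpik'
Rule 2: Consonant Assimilation: no voiced obstruent (b/d/g/v/z) stands immediately before a voiceless consonant (p/t/k/s/f). No change.
Rule 3: Final Devoicing: final consonant 'k' is not one of the voiced obstruents b/d/g/v/z. No change.
Final form: 'miqpik'

miqpik


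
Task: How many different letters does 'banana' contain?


Unique letters in 'banana': {a, b, n} = 3 distinct letters.

3


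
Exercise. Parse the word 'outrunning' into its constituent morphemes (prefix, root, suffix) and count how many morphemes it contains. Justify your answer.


Step 1: Identify prefix: 'out' (meaning: surpass)
Step 2: Identify root: 'run'
Step 3: Identify suffix(es): 'ing'
Decomposition: out- (prefix: surpass) + run (root) + -ing (suffix: ongoing action)
Total morphemes: 3

3 morphemes (out- (prefix: surpass) + run (root) + -ing (suffix: ongoing action))


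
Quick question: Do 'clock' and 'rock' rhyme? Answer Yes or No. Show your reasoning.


Rime (stressed vowel + following sounds) of 'clock': -ock = /ɒk/
Rime of 'rock': -ock = /ɒk/
/ɒk/ and /ɒk/ are the same ending sound, so the words rhyme.

Yes


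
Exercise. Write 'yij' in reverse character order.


Reverse 'yij' character by character: 'jiy'.

jiy


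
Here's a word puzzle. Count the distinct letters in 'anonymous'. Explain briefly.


Unique letters in 'anonymous': {a, m, n, o, s, u, y} = 7 distinct letters.

7


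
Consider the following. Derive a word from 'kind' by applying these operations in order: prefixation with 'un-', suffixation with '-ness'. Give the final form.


Step 1: Add prefix 'un-' to 'kind' = 'unkind'
Step 2: Add suffix '-ness' to 'unkind' = 'unkindness'

unkindness


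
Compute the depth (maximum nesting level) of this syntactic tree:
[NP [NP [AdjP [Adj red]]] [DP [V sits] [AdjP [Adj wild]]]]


Count bracket nesting levels:
'[' at pos 0: depth = 1
'[' at pos 4: depth = 2
'[' at pos 8: depth = 3
'[' at pos 14: depth = 4
'[' at pos 26: depth = 2
'[' at pos 30: depth = 3
'[' at pos 39: depth = 3
'[' at pos 45: depth = 4
Maximum depth reached: 4

4


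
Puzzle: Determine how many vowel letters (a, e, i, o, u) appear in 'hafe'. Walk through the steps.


Vowels in 'hafe': a, e = 2 vowels.

2


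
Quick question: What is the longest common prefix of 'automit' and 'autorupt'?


Compare from the start: 4 characters match: 'auto'. Mismatch at position 5: 'm' vs 'r'.

auto


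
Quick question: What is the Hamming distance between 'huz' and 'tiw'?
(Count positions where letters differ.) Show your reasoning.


Alignment:
Position 1: 'h' vs 't' = DIFFER
Position 2: 'u' vs 'i' = DIFFER
Position 3: 'z' vs 'w' = DIFFER
Total differences: 3

3


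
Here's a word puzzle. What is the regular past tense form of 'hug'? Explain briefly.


Apply rule: Double final consonant and add -ed. 'hug' becomes 'hugged'.

hugged


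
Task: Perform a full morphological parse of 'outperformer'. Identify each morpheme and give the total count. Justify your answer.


Step 1: Identify prefix: 'out' (meaning: surpass)
Step 2: Identify root: 'perform'
Step 3: Identify suffix(es): 'er'
Decomposition: out- (prefix: surpass) + perform (root) + -er (suffix: one who)
Total morphemes: 3

3 morphemes (out- (prefix: surpass) + perform (root) + -er (suffix: one who))


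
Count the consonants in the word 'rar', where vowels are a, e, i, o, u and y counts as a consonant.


Consonants in 'rar': r, r = 2 consonants.

2


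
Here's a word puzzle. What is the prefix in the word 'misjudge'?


The word 'misjudge' = 'mis' (prefix) + 'judge' (root). The prefix is 'mis'.

mis


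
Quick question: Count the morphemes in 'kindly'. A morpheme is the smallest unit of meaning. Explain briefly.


Decomposition: kind (root) + -ly (suffix) = 2 morpheme(s)

2 morphemes


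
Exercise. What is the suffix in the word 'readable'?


The word 'readable' = 'read' (root) + '-able' (suffix). The suffix is '-able'.

able


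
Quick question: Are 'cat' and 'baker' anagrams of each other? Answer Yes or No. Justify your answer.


Sorted letters of 'cat': 'act'
Sorted letters of 'baker': 'abekr'
They do not match.

No


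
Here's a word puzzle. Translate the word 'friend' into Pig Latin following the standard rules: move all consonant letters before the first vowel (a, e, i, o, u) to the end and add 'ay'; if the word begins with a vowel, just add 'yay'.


'friend': move consonant cluster 'fr' to end and add 'ay': 'iendfray'.

iendfray


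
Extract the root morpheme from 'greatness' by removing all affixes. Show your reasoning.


Remove suffix '-ness' from 'greatness' to get root 'great'.

great


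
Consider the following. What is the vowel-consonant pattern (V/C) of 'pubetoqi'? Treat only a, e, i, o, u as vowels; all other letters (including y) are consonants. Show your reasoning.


Letter mapping: p = C, u = V, b = C, e = V, t = C, o = V, q = C, i = V.

CVCVCVCV


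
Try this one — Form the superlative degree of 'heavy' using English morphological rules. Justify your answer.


Apply superlative formation (consonant + y: change y to i, add -est): 'heavy' -> 'heaviest'.

heaviest


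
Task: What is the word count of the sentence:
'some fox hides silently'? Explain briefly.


Split into words: some | fox | hides | silently = 4 words.

4


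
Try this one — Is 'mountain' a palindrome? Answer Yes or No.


Forward: 'mountain'
Reversed: 'niatnuom'
They differ.

No


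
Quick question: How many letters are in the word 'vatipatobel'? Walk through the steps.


Spell out 'vatipatobel' and number each letter: v(1), a(2), t(3), i(4), p(5), a(6), t(7), o(8), b(9), e(10), l(11). Total: 11 letters.

11


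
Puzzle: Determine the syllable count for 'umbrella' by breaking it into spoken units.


Break 'umbrella' into syllables: um-brel-la -> um | brel | la = 3 syllables

3 syllables


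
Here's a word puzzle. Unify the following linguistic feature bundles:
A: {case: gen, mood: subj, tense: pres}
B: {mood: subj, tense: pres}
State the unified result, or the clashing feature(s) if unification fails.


Compare features:
case: A=gen vs B=_ -> unified: gen
mood: A=subj vs B=subj -> unified: subj
tense: A=pres vs B=pres -> unified: pres
No clashes found.

Unified: {case: gen, mood: subj, tense: pres}


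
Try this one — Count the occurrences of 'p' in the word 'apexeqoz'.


Letter 'p' in 'apexeqoz': found at position(s) 2 = 1 occurrence(s).

1


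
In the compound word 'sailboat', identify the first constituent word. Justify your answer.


Split 'sailboat' into 'sail' + 'boat'. The first part is 'sail'.

sail


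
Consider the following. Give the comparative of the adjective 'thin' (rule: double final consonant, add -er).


Apply comparative formation (double final consonant, add -er): 'thin' -> 'thinner'.

thinner
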